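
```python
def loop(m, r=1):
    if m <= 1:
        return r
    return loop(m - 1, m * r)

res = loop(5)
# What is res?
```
Call trace:
loop(m=5, r=1)
  loop(m=4, r=5)
    loop(m=3, r=20)
      loop(m=2, r=60)
        loop(m=1, r=120)
        -> return 120
      -> return 120
    -> return 120
  -> return 120
-> return 120

Final answer: 120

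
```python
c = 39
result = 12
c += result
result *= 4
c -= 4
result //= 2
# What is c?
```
Trace:
  c=39
  c=39, result=12
  c=51, result=12
  c=51, result=48
  c=47, result=48
  c=47, result=24

Final answer: 47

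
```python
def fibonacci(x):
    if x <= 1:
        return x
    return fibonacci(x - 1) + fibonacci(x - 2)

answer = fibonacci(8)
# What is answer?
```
Call trace (a repeated sub-call is expanded the first time; later identical calls just restate its return value):
fibonacci(x=8)
  fibonacci(x=7)
    fibonacci(x=6)
      fibonacci(x=5)
        fibonacci(x=4)
          fibonacci(x=3)
            fibonacci(x=2)
              fibonacci(x=1)
              -> return 1
              fibonacci(x=0)
              -> return 0
            -> return 1
            fibonacci(x=1)
            -> return 1
          -> return 2
          fibonacci(x=2) -> return 1  (same call as traced above)
        -> return 3
        fibonacci(x=3) -> return 2  (same call as traced above)
      -> return 5
      fibonacci(x=4) -> return 3  (same call as traced above)
    -> return 8
    fibonacci(x=5) -> return 5  (same call as traced above)
  -> return 13
  fibonacci(x=6) -> return 8  (same call as traced above)
-> return 21

Final answer: 21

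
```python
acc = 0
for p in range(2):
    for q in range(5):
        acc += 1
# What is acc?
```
Trace:
  acc=0
  acc=1, p=0, q=0
  acc=2, p=0, q=1
  acc=3, p=0, q=2
  acc=4, p=0, q=3
  acc=5, p=0, q=4
  acc=6, p=1, q=0
  acc=7, p=1, q=1
  acc=8, p=1, q=2
  acc=9, p=1, q=3
  acc=10, p=1, q=4

Final answer: 10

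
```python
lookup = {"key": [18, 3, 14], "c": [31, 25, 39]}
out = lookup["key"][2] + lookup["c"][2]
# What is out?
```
Trace:
  lookup={'key': [18, 3, 14], 'c': [31, 25, 39]}
  lookup={'key': [18, 3, 14], 'c': [31, 25, 39]}, out=53

Final answer: 53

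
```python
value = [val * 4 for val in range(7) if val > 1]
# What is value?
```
Trace:
  val=0
  val=1
  val=2
  val=3
  val=4
  val=5
  val=6
  value=[8, 12, 16, 20, 24]

Final answer: [8, 12, 16, 20, 24]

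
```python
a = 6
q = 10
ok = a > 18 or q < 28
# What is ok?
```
Trace:
  a=6
  a=6, q=10
  a=6, q=10, ok=True

Final answer: True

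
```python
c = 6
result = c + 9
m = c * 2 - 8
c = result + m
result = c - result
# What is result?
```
Trace:
  c=6
  c=6, result=15
  c=6, result=15, m=4
  c=19, result=15, m=4
  c=19, result=4, m=4

Final answer: 4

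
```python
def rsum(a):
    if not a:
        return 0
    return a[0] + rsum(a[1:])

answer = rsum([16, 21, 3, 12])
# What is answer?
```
Call trace:
rsum(a=[16, 21, 3, 12])
  rsum(a=[21, 3, 12])
    rsum(a=[3, 12])
      rsum(a=[12])
        rsum(a=[])
        -> return 0
      -> return 12
    -> return 15
  -> return 36
-> return 52

Final answer: 52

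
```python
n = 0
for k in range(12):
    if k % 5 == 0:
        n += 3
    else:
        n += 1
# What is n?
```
Trace:
  n=0
  n=3, k=0
  n=4, k=1
  n=5, k=2
  n=6, k=3
  n=7, k=4
  n=10, k=5
  n=11, k=6
  n=12, k=7
  n=13, k=8
  n=14, k=9
  n=17, k=10
  n=18, k=11

Final answer: 18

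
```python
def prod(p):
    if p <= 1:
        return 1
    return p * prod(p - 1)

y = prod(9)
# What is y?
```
Call trace:
prod(p=9)
  prod(p=8)
    prod(p=7)
      prod(p=6)
        prod(p=5)
          prod(p=4)
            prod(p=3)
              prod(p=2)
                prod(p=1)
                -> return 1
              -> return 2
            -> return 6
          -> return 24
        -> return 120
      -> return 720
    -> return 5040
  -> return 40320
-> return 362880

Final answer: 362880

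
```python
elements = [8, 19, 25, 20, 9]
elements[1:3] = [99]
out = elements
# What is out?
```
Trace:
  elements=[8, 19, 25, 20, 9]
  elements=[8, 99, 20, 9]
  elements=[8, 99, 20, 9], out=[8, 99, 20, 9]

Final answer: [8, 99, 20, 9]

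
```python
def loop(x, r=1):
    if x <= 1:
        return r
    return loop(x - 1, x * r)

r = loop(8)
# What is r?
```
Call trace:
loop(x=8, r=1)
  loop(x=7, r=8)
    loop(x=6, r=56)
      loop(x=5, r=336)
        loop(x=4, r=1680)
          loop(x=3, r=6720)
            loop(x=2, r=20160)
              loop(x=1, r=40320)
              -> return 40320
            -> return 40320
          -> return 40320
        -> return 40320
      -> return 40320
    -> return 40320
  -> return 40320
-> return 40320

Final answer: 40320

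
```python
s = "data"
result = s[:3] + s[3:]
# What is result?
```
Trace:
  s='data'
  s='data', result='data'

Final answer: 'data'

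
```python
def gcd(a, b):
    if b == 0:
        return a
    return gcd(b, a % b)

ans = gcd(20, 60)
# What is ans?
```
Call trace:
gcd(a=20, b=60)
  gcd(a=60, b=20)
    gcd(a=20, b=0)
    -> return 20
  -> return 20
-> return 20

Final answer: 20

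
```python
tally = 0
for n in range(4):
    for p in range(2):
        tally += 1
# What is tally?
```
Trace:
  tally=0
  tally=1, n=0, p=0
  tally=2, n=0, p=1
  tally=3, n=1, p=0
  tally=4, n=1, p=1
  tally=5, n=2, p=0
  tally=6, n=2, p=1
  tally=7, n=3, p=0
  tally=8, n=3, p=1

Final answer: 8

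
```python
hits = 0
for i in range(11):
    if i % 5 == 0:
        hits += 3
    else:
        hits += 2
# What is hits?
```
Trace:
  hits=0
  hits=3, i=0
  hits=5, i=1
  hits=7, i=2
  hits=9, i=3
  hits=11, i=4
  hits=14, i=5
  hits=16, i=6
  hits=18, i=7
  hits=20, i=8
  hits=22, i=9
  hits=25, i=10

Final answer: 25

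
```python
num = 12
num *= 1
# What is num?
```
Trace:
  num=12
  num=12

Final answer: 12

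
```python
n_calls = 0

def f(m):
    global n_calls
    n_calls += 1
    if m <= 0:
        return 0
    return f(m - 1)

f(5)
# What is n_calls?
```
Call trace:
f(m=5)
  f(m=4)
    f(m=3)
      f(m=2)
        f(m=1)
          f(m=0)
          -> return 0
        -> return 0
      -> return 0
    -> return 0
  -> return 0
-> return 0

n_calls is incremented once per call. f is entered once for each m = 5, 4, 3, 2, 1, 0 (the m <= 0 call returns without recursing), i.e. 5 + 1 calls.
n_calls = 6

Final answer: 6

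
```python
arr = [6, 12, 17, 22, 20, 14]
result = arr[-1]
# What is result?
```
Trace:
  arr=[6, 12, 17, 22, 20, 14]
  arr=[6, 12, 17, 22, 20, 14], result=14

Final answer: 14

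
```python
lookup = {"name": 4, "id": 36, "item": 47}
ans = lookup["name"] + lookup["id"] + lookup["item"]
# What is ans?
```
Trace:
  lookup={'name': 4, 'id': 36, 'item': 47}
  lookup={'name': 4, 'id': 36, 'item': 47}, ans=87

Final answer: 87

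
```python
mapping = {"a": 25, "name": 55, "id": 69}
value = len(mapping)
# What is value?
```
Trace:
  mapping={'a': 25, 'name': 55, 'id': 69}
  mapping={'a': 25, 'name': 55, 'id': 69}, value=3

Final answer: 3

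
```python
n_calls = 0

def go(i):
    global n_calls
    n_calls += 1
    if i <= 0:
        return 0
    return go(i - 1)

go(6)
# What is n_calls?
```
Call trace:
go(i=6)
  go(i=5)
    go(i=4)
      go(i=3)
        go(i=2)
          go(i=1)
            go(i=0)
            -> return 0
          -> return 0
        -> return 0
      -> return 0
    -> return 0
  -> return 0
-> return 0

n_calls is incremented once per call. go is entered once for each i = 6, 5, 4, 3, 2, 1, 0 (the i <= 0 call returns without recursing), i.e. 6 + 1 calls.
n_calls = 7

Final answer: 7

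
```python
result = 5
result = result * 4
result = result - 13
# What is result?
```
Trace:
  result=5
  result=20
  result=7

Final answer: 7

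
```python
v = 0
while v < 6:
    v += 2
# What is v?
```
Trace:
  v=0
  v=2
  v=4
  v=6

Final answer: 6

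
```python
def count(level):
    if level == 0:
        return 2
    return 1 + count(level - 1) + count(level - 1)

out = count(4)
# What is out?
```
Call trace (a repeated sub-call is expanded the first time; later identical calls just restate its return value):
count(level=4)
  count(level=3)
    count(level=2)
      count(level=1)
        count(level=0)
        -> return 2
        count(level=0)
        -> return 2
      -> return 5
      count(level=1) -> return 5  (same call as traced above)
    -> return 11
    count(level=2) -> return 11  (same call as traced above)
  -> return 23
  count(level=3) -> return 23  (same call as traced above)
-> return 47

Final answer: 47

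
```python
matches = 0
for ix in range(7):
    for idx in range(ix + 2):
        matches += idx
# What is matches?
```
Trace:
  matches=0
  matches=0, ix=0, idx=0
  matches=1, ix=0, idx=1
  matches=1, ix=1, idx=0
  matches=2, ix=1, idx=1
  matches=4, ix=1, idx=2
  matches=4, ix=2, idx=0
  matches=5, ix=2, idx=1
  matches=7, ix=2, idx=2
  matches=10, ix=2, idx=3
  matches=10, ix=3, idx=0
  matches=11, ix=3, idx=1
  matches=13, ix=3, idx=2
  matches=16, ix=3, idx=3
  matches=20, ix=3, idx=4
  matches=20, ix=4, idx=0
  matches=21, ix=4, idx=1
  matches=23, ix=4, idx=2
  matches=26, ix=4, idx=3
  matches=30, ix=4, idx=4
  matches=35, ix=4, idx=5
  matches=35, ix=5, idx=0
  matches=36, ix=5, idx=1
  matches=38, ix=5, idx=2
  matches=41, ix=5, idx=3
  matches=45, ix=5, idx=4
  matches=50, ix=5, idx=5
  matches=56, ix=5, idx=6
  matches=56, ix=6, idx=0
  matches=57, ix=6, idx=1
  matches=59, ix=6, idx=2
  matches=62, ix=6, idx=3
  matches=66, ix=6, idx=4
  matches=71, ix=6, idx=5
  matches=77, ix=6, idx=6
  matches=84, ix=6, idx=7

Final answer: 84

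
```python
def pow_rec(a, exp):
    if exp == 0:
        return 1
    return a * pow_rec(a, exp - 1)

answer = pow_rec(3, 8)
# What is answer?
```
Call trace:
pow_rec(a=3, exp=8)
  pow_rec(a=3, exp=7)
    pow_rec(a=3, exp=6)
      pow_rec(a=3, exp=5)
        pow_rec(a=3, exp=4)
          pow_rec(a=3, exp=3)
            pow_rec(a=3, exp=2)
              pow_rec(a=3, exp=1)
                pow_rec(a=3, exp=0)
                -> return 1
              -> return 3
            -> return 9
          -> return 27
        -> return 81
      -> return 243
    -> return 729
  -> return 2187
-> return 6561

Final answer: 6561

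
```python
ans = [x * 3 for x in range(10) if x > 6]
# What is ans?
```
Trace:
  x=0
  x=1
  x=2
  x=3
  x=4
  x=5
  x=6
  x=7
  x=8
  x=9
  ans=[21, 24, 27]

Final answer: [21, 24, 27]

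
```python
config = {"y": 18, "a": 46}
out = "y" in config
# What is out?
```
Trace:
  config={'y': 18, 'a': 46}
  config={'y': 18, 'a': 46}, out=True

Final answer: True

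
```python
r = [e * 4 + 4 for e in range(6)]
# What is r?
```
Trace:
  e=0
  e=1
  e=2
  e=3
  e=4
  e=5
  r=[4, 8, 12, 16, 20, 24]

Final answer: [4, 8, 12, 16, 20, 24]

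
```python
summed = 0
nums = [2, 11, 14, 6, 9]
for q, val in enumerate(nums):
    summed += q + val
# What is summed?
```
Trace:
  summed=0
  summed=2, q=0, val=2
  summed=14, q=1, val=11
  summed=30, q=2, val=14
  summed=39, q=3, val=6
  summed=52, q=4, val=9

Final answer: 52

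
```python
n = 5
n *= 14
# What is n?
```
Trace:
  n=5
  n=70

Final answer: 70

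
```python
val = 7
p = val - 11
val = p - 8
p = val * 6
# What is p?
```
Trace:
  val=7
  val=7, p=-4
  val=-12, p=-4
  val=-12, p=-72

Final answer: -72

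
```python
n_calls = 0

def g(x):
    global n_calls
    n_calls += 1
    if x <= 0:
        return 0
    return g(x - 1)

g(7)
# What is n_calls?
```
Call trace:
g(x=7)
  g(x=6)
    g(x=5)
      g(x=4)
        g(x=3)
          g(x=2)
            g(x=1)
              g(x=0)
              -> return 0
            -> return 0
          -> return 0
        -> return 0
      -> return 0
    -> return 0
  -> return 0
-> return 0

n_calls is incremented once per call. g is entered once for each x = 7, 6, 5, 4, 3, 2, 1, 0 (the x <= 0 call returns without recursing), i.e. 7 + 1 calls.
n_calls = 8

Final answer: 8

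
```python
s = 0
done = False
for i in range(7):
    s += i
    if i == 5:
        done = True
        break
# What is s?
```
Trace:
  s=0
  s=0, done=False
  s=0, done=False, i=0
  s=1, done=False, i=1
  s=3, done=False, i=2
  s=6, done=False, i=3
  s=10, done=False, i=4
  s=15, done=True, i=5

Final answer: 15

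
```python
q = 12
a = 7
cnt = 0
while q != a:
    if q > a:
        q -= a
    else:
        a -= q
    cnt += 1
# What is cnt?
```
Trace:
  q=12
  q=12, a=7
  q=12, a=7, cnt=0
  q=5, a=7, cnt=1
  q=5, a=2, cnt=2
  q=3, a=2, cnt=3
  q=1, a=2, cnt=4
  q=1, a=1, cnt=5

Final answer: 5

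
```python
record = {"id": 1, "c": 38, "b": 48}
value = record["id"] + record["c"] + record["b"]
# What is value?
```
Trace:
  record={'id': 1, 'c': 38, 'b': 48}
  record={'id': 1, 'c': 38, 'b': 48}, value=87

Final answer: 87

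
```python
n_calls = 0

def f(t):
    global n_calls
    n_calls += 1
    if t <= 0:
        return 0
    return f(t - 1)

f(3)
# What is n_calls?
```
Call trace:
f(t=3)
  f(t=2)
    f(t=1)
      f(t=0)
      -> return 0
    -> return 0
  -> return 0
-> return 0

n_calls is incremented once per call. f is entered once for each t = 3, 2, 1, 0 (the t <= 0 call returns without recursing), i.e. 3 + 1 calls.
n_calls = 4

Final answer: 4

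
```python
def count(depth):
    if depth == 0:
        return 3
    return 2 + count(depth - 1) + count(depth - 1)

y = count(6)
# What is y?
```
Call trace (a repeated sub-call is expanded the first time; later identical calls just restate its return value):
count(depth=6)
  count(depth=5)
    count(depth=4)
      count(depth=3)
        count(depth=2)
          count(depth=1)
            count(depth=0)
            -> return 3
            count(depth=0)
            -> return 3
          -> return 8
          count(depth=1) -> return 8  (same call as traced above)
        -> return 18
        count(depth=2) -> return 18  (same call as traced above)
      -> return 38
      count(depth=3) -> return 38  (same call as traced above)
    -> return 78
    count(depth=4) -> return 78  (same call as traced above)
  -> return 158
  count(depth=5) -> return 158  (same call as traced above)
-> return 318

Final answer: 318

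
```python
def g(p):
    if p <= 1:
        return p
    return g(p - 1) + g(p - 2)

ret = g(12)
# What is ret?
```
Call trace (a repeated sub-call is expanded the first time; later identical calls just restate its return value):
g(p=12)
  g(p=11)
    g(p=10)
      g(p=9)
        g(p=8)
          g(p=7)
            g(p=6)
              g(p=5)
                g(p=4)
                  g(p=3)
                    g(p=2)
                      g(p=1)
                      -> return 1
                      g(p=0)
                      -> return 0
                    -> return 1
                    g(p=1)
                    -> return 1
                  -> return 2
                  g(p=2) -> return 1  (same call as traced above)
                -> return 3
                g(p=3) -> return 2  (same call as traced above)
              -> return 5
              g(p=4) -> return 3  (same call as traced above)
            -> return 8
            g(p=5) -> return 5  (same call as traced above)
          -> return 13
          g(p=6) -> return 8  (same call as traced above)
        -> return 21
        g(p=7) -> return 13  (same call as traced above)
      -> return 34
      g(p=8) -> return 21  (same call as traced above)
    -> return 55
    g(p=9) -> return 34  (same call as traced above)
  -> return 89
  g(p=10) -> return 55  (same call as traced above)
-> return 144

Final answer: 144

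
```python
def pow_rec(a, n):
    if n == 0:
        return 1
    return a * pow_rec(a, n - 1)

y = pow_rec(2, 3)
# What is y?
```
Call trace:
pow_rec(a=2, n=3)
  pow_rec(a=2, n=2)
    pow_rec(a=2, n=1)
      pow_rec(a=2, n=0)
      -> return 1
    -> return 2
  -> return 4
-> return 8

Final answer: 8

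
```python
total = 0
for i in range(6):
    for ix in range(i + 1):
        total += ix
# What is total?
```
Trace:
  total=0
  total=0, i=0, ix=0
  total=0, i=1, ix=0
  total=1, i=1, ix=1
  total=1, i=2, ix=0
  total=2, i=2, ix=1
  total=4, i=2, ix=2
  total=4, i=3, ix=0
  total=5, i=3, ix=1
  total=7, i=3, ix=2
  total=10, i=3, ix=3
  total=10, i=4, ix=0
  total=11, i=4, ix=1
  total=13, i=4, ix=2
  total=16, i=4, ix=3
  total=20, i=4, ix=4
  total=20, i=5, ix=0
  total=21, i=5, ix=1
  total=23, i=5, ix=2
  total=26, i=5, ix=3
  total=30, i=5, ix=4
  total=35, i=5, ix=5

Final answer: 35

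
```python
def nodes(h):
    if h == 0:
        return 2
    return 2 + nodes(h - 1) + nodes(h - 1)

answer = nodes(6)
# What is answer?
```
Call trace (a repeated sub-call is expanded the first time; later identical calls just restate its return value):
nodes(h=6)
  nodes(h=5)
    nodes(h=4)
      nodes(h=3)
        nodes(h=2)
          nodes(h=1)
            nodes(h=0)
            -> return 2
            nodes(h=0)
            -> return 2
          -> return 6
          nodes(h=1) -> return 6  (same call as traced above)
        -> return 14
        nodes(h=2) -> return 14  (same call as traced above)
      -> return 30
      nodes(h=3) -> return 30  (same call as traced above)
    -> return 62
    nodes(h=4) -> return 62  (same call as traced above)
  -> return 126
  nodes(h=5) -> return 126  (same call as traced above)
-> return 254

Final answer: 254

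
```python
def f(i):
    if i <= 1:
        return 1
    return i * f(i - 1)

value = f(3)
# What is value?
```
Call trace:
f(i=3)
  f(i=2)
    f(i=1)
    -> return 1
  -> return 2
-> return 6

Final answer: 6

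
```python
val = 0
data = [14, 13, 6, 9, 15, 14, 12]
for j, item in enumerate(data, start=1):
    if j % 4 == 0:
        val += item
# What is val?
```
Trace:
  val=0
  val=0, j=1, item=14
  val=0, j=2, item=13
  val=0, j=3, item=6
  val=9, j=4, item=9
  val=9, j=5, item=15
  val=9, j=6, item=14
  val=9, j=7, item=12

Final answer: 9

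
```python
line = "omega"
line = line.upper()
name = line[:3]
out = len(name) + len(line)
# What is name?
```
Trace:
  line='omega'
  line='OMEGA'
  line='OMEGA', name='OME'
  line='OMEGA', name='OME', out=8

Final answer: 'OME'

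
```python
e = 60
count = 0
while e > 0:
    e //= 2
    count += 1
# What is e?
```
Trace:
  e=60
  e=60, count=0
  e=30, count=1
  e=15, count=2
  e=7, count=3
  e=3, count=4
  e=1, count=5
  e=0, count=6

Final answer: 0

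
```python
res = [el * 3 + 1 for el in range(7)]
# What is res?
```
Trace:
  el=0
  el=1
  el=2
  el=3
  el=4
  el=5
  el=6
  res=[1, 4, 7, 10, 13, 16, 19]

Final answer: [1, 4, 7, 10, 13, 16, 19]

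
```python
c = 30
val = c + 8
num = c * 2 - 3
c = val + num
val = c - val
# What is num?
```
Trace:
  c=30
  c=30, val=38
  c=30, val=38, num=57
  c=95, val=38, num=57
  c=95, val=57, num=57

Final answer: 57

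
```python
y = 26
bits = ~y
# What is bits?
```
Trace:
  y=26
  y=26, bits=-27

Final answer: -27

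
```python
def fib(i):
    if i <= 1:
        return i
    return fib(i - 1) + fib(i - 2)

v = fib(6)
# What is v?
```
Call trace (a repeated sub-call is expanded the first time; later identical calls just restate its return value):
fib(i=6)
  fib(i=5)
    fib(i=4)
      fib(i=3)
        fib(i=2)
          fib(i=1)
          -> return 1
          fib(i=0)
          -> return 0
        -> return 1
        fib(i=1)
        -> return 1
      -> return 2
      fib(i=2) -> return 1  (same call as traced above)
    -> return 3
    fib(i=3) -> return 2  (same call as traced above)
  -> return 5
  fib(i=4) -> return 3  (same call as traced above)
-> return 8

Final answer: 8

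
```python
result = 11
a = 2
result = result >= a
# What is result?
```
Trace:
  result=11
  result=11, a=2
  result=True, a=2

Final answer: True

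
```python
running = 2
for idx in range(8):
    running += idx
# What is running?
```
Trace:
  running=2
  running=2, idx=0
  running=3, idx=1
  running=5, idx=2
  running=8, idx=3
  running=12, idx=4
  running=17, idx=5
  running=23, idx=6
  running=30, idx=7

Final answer: 30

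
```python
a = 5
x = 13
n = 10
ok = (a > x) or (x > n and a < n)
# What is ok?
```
Trace:
  a=5
  a=5, x=13
  a=5, x=13, n=10
  a=5, x=13, n=10, ok=True

Final answer: True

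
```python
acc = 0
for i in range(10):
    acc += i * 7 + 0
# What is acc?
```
Trace:
  acc=0
  acc=0, i=0
  acc=7, i=1
  acc=21, i=2
  acc=42, i=3
  acc=70, i=4
  acc=105, i=5
  acc=147, i=6
  acc=196, i=7
  acc=252, i=8
  acc=315, i=9

Final answer: 315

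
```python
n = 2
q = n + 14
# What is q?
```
Trace:
  n=2
  n=2, q=16

Final answer: 16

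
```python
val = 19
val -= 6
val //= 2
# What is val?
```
Trace:
  val=19
  val=13
  val=6

Final answer: 6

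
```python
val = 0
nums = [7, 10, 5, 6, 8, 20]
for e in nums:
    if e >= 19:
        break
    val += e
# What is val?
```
Trace:
  val=0
  val=7, e=7
  val=17, e=10
  val=22, e=5
  val=28, e=6
  val=36, e=8
  val=36, e=20

Final answer: 36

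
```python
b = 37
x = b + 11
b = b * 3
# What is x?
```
Trace:
  b=37
  b=37, x=48
  b=111, x=48

Final answer: 48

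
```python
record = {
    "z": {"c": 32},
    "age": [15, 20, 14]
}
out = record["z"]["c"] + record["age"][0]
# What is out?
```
Trace:
  record={'z': {'c': 32}, 'age': [15, 20, 14]}
  record={'z': {'c': 32}, 'age': [15, 20, 14]}, out=47

Final answer: 47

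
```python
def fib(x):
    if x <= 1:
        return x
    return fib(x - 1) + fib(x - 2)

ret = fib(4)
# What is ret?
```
Call trace (a repeated sub-call is expanded the first time; later identical calls just restate its return value):
fib(x=4)
  fib(x=3)
    fib(x=2)
      fib(x=1)
      -> return 1
      fib(x=0)
      -> return 0
    -> return 1
    fib(x=1)
    -> return 1
  -> return 2
  fib(x=2) -> return 1  (same call as traced above)
-> return 3

Final answer: 3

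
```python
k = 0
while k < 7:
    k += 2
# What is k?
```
Trace:
  k=0
  k=2
  k=4
  k=6
  k=8

Final answer: 8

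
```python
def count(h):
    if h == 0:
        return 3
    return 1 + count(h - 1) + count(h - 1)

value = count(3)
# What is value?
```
Call trace (a repeated sub-call is expanded the first time; later identical calls just restate its return value):
count(h=3)
  count(h=2)
    count(h=1)
      count(h=0)
      -> return 3
      count(h=0)
      -> return 3
    -> return 7
    count(h=1) -> return 7  (same call as traced above)
  -> return 15
  count(h=2) -> return 15  (same call as traced above)
-> return 31

Final answer: 31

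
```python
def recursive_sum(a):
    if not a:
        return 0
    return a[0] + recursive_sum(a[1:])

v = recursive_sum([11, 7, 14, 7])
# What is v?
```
Call trace:
recursive_sum(a=[11, 7, 14, 7])
  recursive_sum(a=[7, 14, 7])
    recursive_sum(a=[14, 7])
      recursive_sum(a=[7])
        recursive_sum(a=[])
        -> return 0
      -> return 7
    -> return 21
  -> return 28
-> return 39

Final answer: 39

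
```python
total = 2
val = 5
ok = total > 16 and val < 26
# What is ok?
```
Trace:
  total=2
  total=2, val=5
  total=2, val=5, ok=False

Final answer: False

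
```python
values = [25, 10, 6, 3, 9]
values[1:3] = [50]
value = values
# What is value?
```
Trace:
  values=[25, 10, 6, 3, 9]
  values=[25, 50, 3, 9]
  values=[25, 50, 3, 9], value=[25, 50, 3, 9]

Final answer: [25, 50, 3, 9]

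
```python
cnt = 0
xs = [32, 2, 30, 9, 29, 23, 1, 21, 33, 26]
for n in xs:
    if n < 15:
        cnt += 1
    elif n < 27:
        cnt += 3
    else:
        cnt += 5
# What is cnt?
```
Trace:
  cnt=0
  cnt=5, n=32
  cnt=6, n=2
  cnt=11, n=30
  cnt=12, n=9
  cnt=17, n=29
  cnt=20, n=23
  cnt=21, n=1
  cnt=24, n=21
  cnt=29, n=33
  cnt=32, n=26

Final answer: 32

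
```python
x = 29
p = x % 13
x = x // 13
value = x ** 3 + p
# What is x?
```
Trace:
  x=29
  x=29, p=3
  x=2, p=3
  x=2, p=3, value=11

Final answer: 2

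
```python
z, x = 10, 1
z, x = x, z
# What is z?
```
Trace:
  z=10, x=1
  z=1, x=10

Final answer: 1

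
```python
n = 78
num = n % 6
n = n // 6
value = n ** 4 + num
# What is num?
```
Trace:
  n=78
  n=78, num=0
  n=13, num=0
  n=13, num=0, value=28561

Final answer: 0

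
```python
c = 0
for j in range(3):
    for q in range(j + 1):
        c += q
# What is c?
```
Trace:
  c=0
  c=0, j=0, q=0
  c=0, j=1, q=0
  c=1, j=1, q=1
  c=1, j=2, q=0
  c=2, j=2, q=1
  c=4, j=2, q=2

Final answer: 4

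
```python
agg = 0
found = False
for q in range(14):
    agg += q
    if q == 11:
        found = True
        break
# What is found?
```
Trace:
  agg=0
  agg=0, found=False
  agg=0, found=False, q=0
  agg=1, found=False, q=1
  agg=3, found=False, q=2
  agg=6, found=False, q=3
  agg=10, found=False, q=4
  agg=15, found=False, q=5
  agg=21, found=False, q=6
  agg=28, found=False, q=7
  agg=36, found=False, q=8
  agg=45, found=False, q=9
  agg=55, found=False, q=10
  agg=66, found=True, q=11

Final answer: True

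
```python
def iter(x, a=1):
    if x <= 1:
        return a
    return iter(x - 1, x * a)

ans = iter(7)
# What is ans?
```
Call trace:
iter(x=7, a=1)
  iter(x=6, a=7)
    iter(x=5, a=42)
      iter(x=4, a=210)
        iter(x=3, a=840)
          iter(x=2, a=2520)
            iter(x=1, a=5040)
            -> return 5040
          -> return 5040
        -> return 5040
      -> return 5040
    -> return 5040
  -> return 5040
-> return 5040

Final answer: 5040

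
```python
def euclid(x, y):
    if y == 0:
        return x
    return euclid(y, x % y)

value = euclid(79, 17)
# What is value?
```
Call trace:
euclid(x=79, y=17)
  euclid(x=17, y=11)
    euclid(x=11, y=6)
      euclid(x=6, y=5)
        euclid(x=5, y=1)
          euclid(x=1, y=0)
          -> return 1
        -> return 1
      -> return 1
    -> return 1
  -> return 1
-> return 1

Final answer: 1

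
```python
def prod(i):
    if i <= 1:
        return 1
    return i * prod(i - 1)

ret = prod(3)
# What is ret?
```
Call trace:
prod(i=3)
  prod(i=2)
    prod(i=1)
    -> return 1
  -> return 2
-> return 6

Final answer: 6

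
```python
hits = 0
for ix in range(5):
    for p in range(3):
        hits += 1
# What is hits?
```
Trace:
  hits=0
  hits=1, ix=0, p=0
  hits=2, ix=0, p=1
  hits=3, ix=0, p=2
  hits=4, ix=1, p=0
  hits=5, ix=1, p=1
  hits=6, ix=1, p=2
  hits=7, ix=2, p=0
  hits=8, ix=2, p=1
  hits=9, ix=2, p=2
  hits=10, ix=3, p=0
  hits=11, ix=3, p=1
  hits=12, ix=3, p=2
  hits=13, ix=4, p=0
  hits=14, ix=4, p=1
  hits=15, ix=4, p=2

Final answer: 15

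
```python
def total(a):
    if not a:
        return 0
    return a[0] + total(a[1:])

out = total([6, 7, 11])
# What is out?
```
Call trace:
total(a=[6, 7, 11])
  total(a=[7, 11])
    total(a=[11])
      total(a=[])
      -> return 0
    -> return 11
  -> return 18
-> return 24

Final answer: 24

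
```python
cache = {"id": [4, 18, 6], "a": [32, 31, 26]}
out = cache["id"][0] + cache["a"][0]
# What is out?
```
Trace:
  cache={'id': [4, 18, 6], 'a': [32, 31, 26]}
  cache={'id': [4, 18, 6], 'a': [32, 31, 26]}, out=36

Final answer: 36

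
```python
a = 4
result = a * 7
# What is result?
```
Trace:
  a=4
  a=4, result=28

Final answer: 28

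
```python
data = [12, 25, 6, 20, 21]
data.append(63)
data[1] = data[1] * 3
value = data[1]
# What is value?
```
Trace:
  data=[12, 25, 6, 20, 21]
  data=[12, 25, 6, 20, 21, 63]
  data=[12, 75, 6, 20, 21, 63]
  data=[12, 75, 6, 20, 21, 63], value=75

Final answer: 75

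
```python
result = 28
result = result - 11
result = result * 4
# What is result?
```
Trace:
  result=28
  result=17
  result=68

Final answer: 68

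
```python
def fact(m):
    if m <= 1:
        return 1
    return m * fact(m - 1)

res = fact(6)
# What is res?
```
Call trace:
fact(m=6)
  fact(m=5)
    fact(m=4)
      fact(m=3)
        fact(m=2)
          fact(m=1)
          -> return 1
        -> return 2
      -> return 6
    -> return 24
  -> return 120
-> return 720

Final answer: 720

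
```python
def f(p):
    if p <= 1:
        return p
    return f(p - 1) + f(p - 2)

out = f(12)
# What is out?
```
Call trace (a repeated sub-call is expanded the first time; later identical calls just restate its return value):
f(p=12)
  f(p=11)
    f(p=10)
      f(p=9)
        f(p=8)
          f(p=7)
            f(p=6)
              f(p=5)
                f(p=4)
                  f(p=3)
                    f(p=2)
                      f(p=1)
                      -> return 1
                      f(p=0)
                      -> return 0
                    -> return 1
                    f(p=1)
                    -> return 1
                  -> return 2
                  f(p=2) -> return 1  (same call as traced above)
                -> return 3
                f(p=3) -> return 2  (same call as traced above)
              -> return 5
              f(p=4) -> return 3  (same call as traced above)
            -> return 8
            f(p=5) -> return 5  (same call as traced above)
          -> return 13
          f(p=6) -> return 8  (same call as traced above)
        -> return 21
        f(p=7) -> return 13  (same call as traced above)
      -> return 34
      f(p=8) -> return 21  (same call as traced above)
    -> return 55
    f(p=9) -> return 34  (same call as traced above)
  -> return 89
  f(p=10) -> return 55  (same call as traced above)
-> return 144

Final answer: 144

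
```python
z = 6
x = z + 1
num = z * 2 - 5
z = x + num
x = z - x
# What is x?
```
Trace:
  z=6
  z=6, x=7
  z=6, x=7, num=7
  z=14, x=7, num=7
  z=14, x=7, num=7

Final answer: 7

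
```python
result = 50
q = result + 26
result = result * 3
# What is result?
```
Trace:
  result=50
  result=50, q=76
  result=150, q=76

Final answer: 150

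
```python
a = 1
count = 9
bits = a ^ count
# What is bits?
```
Trace:
  a=1
  a=1, count=9
  a=1, count=9, bits=8

Final answer: 8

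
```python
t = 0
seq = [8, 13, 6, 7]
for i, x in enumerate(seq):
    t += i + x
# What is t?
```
Trace:
  t=0
  t=8, i=0, x=8
  t=22, i=1, x=13
  t=30, i=2, x=6
  t=40, i=3, x=7

Final answer: 40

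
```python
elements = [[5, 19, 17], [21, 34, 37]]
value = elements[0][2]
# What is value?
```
Trace:
  elements=[[5, 19, 17], [21, 34, 37]]
  elements=[[5, 19, 17], [21, 34, 37]], value=17

Final answer: 17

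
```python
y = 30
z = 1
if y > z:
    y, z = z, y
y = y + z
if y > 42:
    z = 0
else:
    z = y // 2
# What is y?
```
Trace:
  y=30
  y=30, z=1
  y=1, z=30
  y=31, z=30
  y=31, z=15

Final answer: 31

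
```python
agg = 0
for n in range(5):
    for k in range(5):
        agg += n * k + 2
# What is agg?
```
Trace:
  agg=0
  agg=2, n=0, k=0
  agg=4, n=0, k=1
  agg=6, n=0, k=2
  agg=8, n=0, k=3
  agg=10, n=0, k=4
  agg=12, n=1, k=0
  agg=15, n=1, k=1
  agg=19, n=1, k=2
  agg=24, n=1, k=3
  agg=30, n=1, k=4
  agg=32, n=2, k=0
  agg=36, n=2, k=1
  agg=42, n=2, k=2
  agg=50, n=2, k=3
  agg=60, n=2, k=4
  agg=62, n=3, k=0
  agg=67, n=3, k=1
  agg=75, n=3, k=2
  agg=86, n=3, k=3
  agg=100, n=3, k=4
  agg=102, n=4, k=0
  agg=108, n=4, k=1
  agg=118, n=4, k=2
  agg=132, n=4, k=3
  agg=150, n=4, k=4

Final answer: 150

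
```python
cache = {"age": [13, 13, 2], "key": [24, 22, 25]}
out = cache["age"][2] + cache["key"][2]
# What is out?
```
Trace:
  cache={'age': [13, 13, 2], 'key': [24, 22, 25]}
  cache={'age': [13, 13, 2], 'key': [24, 22, 25]}, out=27

Final answer: 27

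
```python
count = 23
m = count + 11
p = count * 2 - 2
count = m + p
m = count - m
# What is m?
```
Trace:
  count=23
  count=23, m=34
  count=23, m=34, p=44
  count=78, m=34, p=44
  count=78, m=44, p=44

Final answer: 44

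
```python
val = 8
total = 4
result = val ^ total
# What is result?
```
Trace:
  val=8
  val=8, total=4
  val=8, total=4, result=12

Final answer: 12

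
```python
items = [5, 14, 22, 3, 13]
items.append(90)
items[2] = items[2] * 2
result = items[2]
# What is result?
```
Trace:
  items=[5, 14, 22, 3, 13]
  items=[5, 14, 22, 3, 13, 90]
  items=[5, 14, 44, 3, 13, 90]
  items=[5, 14, 44, 3, 13, 90], result=44

Final answer: 44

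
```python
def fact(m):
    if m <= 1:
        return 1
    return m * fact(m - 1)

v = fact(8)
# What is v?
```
Call trace:
fact(m=8)
  fact(m=7)
    fact(m=6)
      fact(m=5)
        fact(m=4)
          fact(m=3)
            fact(m=2)
              fact(m=1)
              -> return 1
            -> return 2
          -> return 6
        -> return 24
      -> return 120
    -> return 720
  -> return 5040
-> return 40320

Final answer: 40320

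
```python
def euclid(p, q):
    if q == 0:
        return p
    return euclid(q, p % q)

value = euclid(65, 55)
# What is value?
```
Call trace:
euclid(p=65, q=55)
  euclid(p=55, q=10)
    euclid(p=10, q=5)
      euclid(p=5, q=0)
      -> return 5
    -> return 5
  -> return 5
-> return 5

Final answer: 5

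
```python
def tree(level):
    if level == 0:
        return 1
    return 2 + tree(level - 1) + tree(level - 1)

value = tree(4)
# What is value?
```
Call trace (a repeated sub-call is expanded the first time; later identical calls just restate its return value):
tree(level=4)
  tree(level=3)
    tree(level=2)
      tree(level=1)
        tree(level=0)
        -> return 1
        tree(level=0)
        -> return 1
      -> return 4
      tree(level=1) -> return 4  (same call as traced above)
    -> return 10
    tree(level=2) -> return 10  (same call as traced above)
  -> return 22
  tree(level=3) -> return 22  (same call as traced above)
-> return 46

Final answer: 46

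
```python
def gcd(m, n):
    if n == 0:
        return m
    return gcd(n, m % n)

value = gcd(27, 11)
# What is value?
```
Call trace:
gcd(m=27, n=11)
  gcd(m=11, n=5)
    gcd(m=5, n=1)
      gcd(m=1, n=0)
      -> return 1
    -> return 1
  -> return 1
-> return 1

Final answer: 1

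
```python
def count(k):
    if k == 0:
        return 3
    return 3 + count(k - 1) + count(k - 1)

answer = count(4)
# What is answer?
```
Call trace (a repeated sub-call is expanded the first time; later identical calls just restate its return value):
count(k=4)
  count(k=3)
    count(k=2)
      count(k=1)
        count(k=0)
        -> return 3
        count(k=0)
        -> return 3
      -> return 9
      count(k=1) -> return 9  (same call as traced above)
    -> return 21
    count(k=2) -> return 21  (same call as traced above)
  -> return 45
  count(k=3) -> return 45  (same call as traced above)
-> return 93

Final answer: 93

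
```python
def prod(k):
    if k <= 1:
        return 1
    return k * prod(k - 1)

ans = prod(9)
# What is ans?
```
Call trace:
prod(k=9)
  prod(k=8)
    prod(k=7)
      prod(k=6)
        prod(k=5)
          prod(k=4)
            prod(k=3)
              prod(k=2)
                prod(k=1)
                -> return 1
              -> return 2
            -> return 6
          -> return 24
        -> return 120
      -> return 720
    -> return 5040
  -> return 40320
-> return 362880

Final answer: 362880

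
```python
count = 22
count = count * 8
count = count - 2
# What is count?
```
Trace:
  count=22
  count=176
  count=174

Final answer: 174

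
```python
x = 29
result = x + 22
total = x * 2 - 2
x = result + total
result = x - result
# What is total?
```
Trace:
  x=29
  x=29, result=51
  x=29, result=51, total=56
  x=107, result=51, total=56
  x=107, result=56, total=56

Final answer: 56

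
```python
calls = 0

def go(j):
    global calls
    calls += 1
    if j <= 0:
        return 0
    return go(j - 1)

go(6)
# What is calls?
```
Call trace:
go(j=6)
  go(j=5)
    go(j=4)
      go(j=3)
        go(j=2)
          go(j=1)
            go(j=0)
            -> return 0
          -> return 0
        -> return 0
      -> return 0
    -> return 0
  -> return 0
-> return 0

calls is incremented once per call. go is entered once for each j = 6, 5, 4, 3, 2, 1, 0 (the j <= 0 call returns without recursing), i.e. 6 + 1 calls.
calls = 7

Final answer: 7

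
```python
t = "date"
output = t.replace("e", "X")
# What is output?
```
Trace:
  t='date'
  t='date', output='datX'

Final answer: 'datX'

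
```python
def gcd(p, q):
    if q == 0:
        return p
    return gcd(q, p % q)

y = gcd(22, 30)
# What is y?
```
Call trace:
gcd(p=22, q=30)
  gcd(p=30, q=22)
    gcd(p=22, q=8)
      gcd(p=8, q=6)
        gcd(p=6, q=2)
          gcd(p=2, q=0)
          -> return 2
        -> return 2
      -> return 2
    -> return 2
  -> return 2
-> return 2

Final answer: 2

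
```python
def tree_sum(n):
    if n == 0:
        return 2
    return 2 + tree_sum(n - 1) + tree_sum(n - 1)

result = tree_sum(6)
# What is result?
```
Call trace (a repeated sub-call is expanded the first time; later identical calls just restate its return value):
tree_sum(n=6)
  tree_sum(n=5)
    tree_sum(n=4)
      tree_sum(n=3)
        tree_sum(n=2)
          tree_sum(n=1)
            tree_sum(n=0)
            -> return 2
            tree_sum(n=0)
            -> return 2
          -> return 6
          tree_sum(n=1) -> return 6  (same call as traced above)
        -> return 14
        tree_sum(n=2) -> return 14  (same call as traced above)
      -> return 30
      tree_sum(n=3) -> return 30  (same call as traced above)
    -> return 62
    tree_sum(n=4) -> return 62  (same call as traced above)
  -> return 126
  tree_sum(n=5) -> return 126  (same call as traced above)
-> return 254

Final answer: 254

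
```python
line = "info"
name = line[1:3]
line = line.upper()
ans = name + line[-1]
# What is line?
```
Trace:
  line='info'
  line='info', name='nf'
  line='INFO', name='nf'
  line='INFO', name='nf', ans='nfO'

Final answer: 'INFO'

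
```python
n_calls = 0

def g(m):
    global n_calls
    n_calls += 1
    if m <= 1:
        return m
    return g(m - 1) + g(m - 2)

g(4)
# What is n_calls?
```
Call trace (a repeated sub-call is expanded the first time; later identical calls just restate its return value):
g(m=4)
  g(m=3)
    g(m=2)
      g(m=1)
      -> return 1
      g(m=0)
      -> return 0
    -> return 1
    g(m=1)
    -> return 1
  -> return 2
  g(m=2) -> return 1  (same call as traced above)
-> return 3

n_calls is incremented once per call, so count the calls in each subtree. Let C(m) = number of calls made by g(m).
C(0) = C(1) = 1 (base case, no recursion); C(m) = 1 + C(m - 1) + C(m - 2) otherwise.
C(2) = 1 + C(1) + C(0) = 1 + 1 + 1 = 3
C(3) = 1 + C(2) + C(1) = 1 + 3 + 1 = 5
C(4) = 1 + C(3) + C(2) = 1 + 5 + 3 = 9
n_calls = C(4) = 9

Final answer: 9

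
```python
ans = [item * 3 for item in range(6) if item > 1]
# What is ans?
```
Trace:
  item=0
  item=1
  item=2
  item=3
  item=4
  item=5
  ans=[6, 9, 12, 15]

Final answer: [6, 9, 12, 15]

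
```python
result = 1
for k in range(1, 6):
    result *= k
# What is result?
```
Trace:
  result=1
  result=1, k=1
  result=2, k=2
  result=6, k=3
  result=24, k=4
  result=120, k=5

Final answer: 120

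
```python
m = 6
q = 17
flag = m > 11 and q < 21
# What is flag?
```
Trace:
  m=6
  m=6, q=17
  m=6, q=17, flag=False

Final answer: False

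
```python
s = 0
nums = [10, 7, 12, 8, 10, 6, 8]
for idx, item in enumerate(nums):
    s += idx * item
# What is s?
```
Trace:
  s=0
  s=0, idx=0, item=10
  s=7, idx=1, item=7
  s=31, idx=2, item=12
  s=55, idx=3, item=8
  s=95, idx=4, item=10
  s=125, idx=5, item=6
  s=173, idx=6, item=8

Final answer: 173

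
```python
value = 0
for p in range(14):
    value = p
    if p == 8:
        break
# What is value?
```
Trace:
  value=0
  value=0, p=0
  value=1, p=1
  value=2, p=2
  value=3, p=3
  value=4, p=4
  value=5, p=5
  value=6, p=6
  value=7, p=7
  value=8, p=8

Final answer: 8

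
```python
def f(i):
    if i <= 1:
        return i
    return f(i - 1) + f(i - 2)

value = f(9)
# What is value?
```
Call trace (a repeated sub-call is expanded the first time; later identical calls just restate its return value):
f(i=9)
  f(i=8)
    f(i=7)
      f(i=6)
        f(i=5)
          f(i=4)
            f(i=3)
              f(i=2)
                f(i=1)
                -> return 1
                f(i=0)
                -> return 0
              -> return 1
              f(i=1)
              -> return 1
            -> return 2
            f(i=2) -> return 1  (same call as traced above)
          -> return 3
          f(i=3) -> return 2  (same call as traced above)
        -> return 5
        f(i=4) -> return 3  (same call as traced above)
      -> return 8
      f(i=5) -> return 5  (same call as traced above)
    -> return 13
    f(i=6) -> return 8  (same call as traced above)
  -> return 21
  f(i=7) -> return 13  (same call as traced above)
-> return 34

Final answer: 34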